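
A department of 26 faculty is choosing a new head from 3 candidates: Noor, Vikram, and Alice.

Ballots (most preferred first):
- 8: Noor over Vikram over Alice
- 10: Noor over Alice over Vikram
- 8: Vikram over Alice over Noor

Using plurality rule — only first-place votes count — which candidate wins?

First-place votes: Noor 18, Vikram 8, Alice 0.

Noor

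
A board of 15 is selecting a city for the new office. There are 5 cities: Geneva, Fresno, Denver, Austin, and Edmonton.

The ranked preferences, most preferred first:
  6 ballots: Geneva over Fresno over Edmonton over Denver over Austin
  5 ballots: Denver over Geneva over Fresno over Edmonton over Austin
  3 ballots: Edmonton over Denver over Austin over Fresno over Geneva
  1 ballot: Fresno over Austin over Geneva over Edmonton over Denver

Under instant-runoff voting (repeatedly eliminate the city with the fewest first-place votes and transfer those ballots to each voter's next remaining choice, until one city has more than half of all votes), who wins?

Denver

Round 1: Geneva 6, Fresno 1, Denver 5, Austin 0, Edmonton 3. Austin eliminated.
Round 2: Geneva 6, Fresno 1, Denver 5, Edmonton 3. Fresno eliminated.
Round 3: Geneva 7, Denver 5, Edmonton 3. Edmonton eliminated.
Round 4: Geneva 7, Denver 8. Denver has a majority (≥8).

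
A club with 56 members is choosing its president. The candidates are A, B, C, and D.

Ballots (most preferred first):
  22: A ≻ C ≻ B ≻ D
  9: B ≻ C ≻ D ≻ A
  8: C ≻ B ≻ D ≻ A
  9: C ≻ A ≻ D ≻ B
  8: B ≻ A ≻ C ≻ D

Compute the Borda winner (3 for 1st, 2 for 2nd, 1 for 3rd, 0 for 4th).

C

A: 22×3 + 9×0 + 8×0 + 9×2 + 8×2 = 100
B: 22×1 + 9×3 + 8×2 + 9×0 + 8×3 = 89
C: 22×2 + 9×2 + 8×3 + 9×3 + 8×1 = 121
D: 22×0 + 9×1 + 8×1 + 9×1 + 8×0 = 26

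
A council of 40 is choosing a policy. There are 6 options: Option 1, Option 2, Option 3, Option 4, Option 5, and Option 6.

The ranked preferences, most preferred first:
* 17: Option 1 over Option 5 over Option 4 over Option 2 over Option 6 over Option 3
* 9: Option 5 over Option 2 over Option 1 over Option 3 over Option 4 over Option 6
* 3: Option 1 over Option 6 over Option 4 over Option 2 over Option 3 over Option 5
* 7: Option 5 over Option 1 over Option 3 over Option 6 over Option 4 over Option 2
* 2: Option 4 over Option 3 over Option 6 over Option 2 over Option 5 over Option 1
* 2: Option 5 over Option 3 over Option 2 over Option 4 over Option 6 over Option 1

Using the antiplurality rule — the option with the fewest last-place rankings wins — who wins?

Option 4

Last-place votes: Option 1 4, Option 2 7, Option 3 17, Option 4 0, Option 5 3, Option 6 9.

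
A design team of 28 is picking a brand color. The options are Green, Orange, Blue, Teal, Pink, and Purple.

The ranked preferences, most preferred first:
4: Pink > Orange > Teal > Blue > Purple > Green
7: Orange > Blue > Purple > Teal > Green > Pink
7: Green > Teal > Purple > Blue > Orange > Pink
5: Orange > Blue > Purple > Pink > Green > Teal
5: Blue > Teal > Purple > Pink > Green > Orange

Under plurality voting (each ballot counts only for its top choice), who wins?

First-place votes: Green 7, Orange 12, Blue 5, Teal 0, Pink 4, Purple 0.

Orange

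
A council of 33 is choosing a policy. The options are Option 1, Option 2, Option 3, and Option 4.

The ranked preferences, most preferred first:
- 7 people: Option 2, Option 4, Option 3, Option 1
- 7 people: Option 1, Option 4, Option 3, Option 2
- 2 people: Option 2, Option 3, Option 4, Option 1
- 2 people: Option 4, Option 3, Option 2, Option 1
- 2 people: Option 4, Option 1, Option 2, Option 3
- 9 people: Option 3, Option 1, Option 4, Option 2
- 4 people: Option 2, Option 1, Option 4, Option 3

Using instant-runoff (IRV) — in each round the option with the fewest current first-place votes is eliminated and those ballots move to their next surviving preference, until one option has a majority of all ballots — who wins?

Option 3

Round 1: Option 1 7, Option 2 13, Option 3 9, Option 4 4. Option 4 eliminated.
Round 2: Option 1 9, Option 2 13, Option 3 11. Option 1 eliminated.
Round 3: Option 2 15, Option 3 18. Option 3 has a majority (≥17).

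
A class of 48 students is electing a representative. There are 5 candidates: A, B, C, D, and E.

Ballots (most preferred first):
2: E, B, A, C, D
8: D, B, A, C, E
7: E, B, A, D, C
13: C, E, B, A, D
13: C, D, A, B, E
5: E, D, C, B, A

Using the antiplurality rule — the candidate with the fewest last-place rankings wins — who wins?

B

Last-place votes: A 5, B 0, C 7, D 15, E 21.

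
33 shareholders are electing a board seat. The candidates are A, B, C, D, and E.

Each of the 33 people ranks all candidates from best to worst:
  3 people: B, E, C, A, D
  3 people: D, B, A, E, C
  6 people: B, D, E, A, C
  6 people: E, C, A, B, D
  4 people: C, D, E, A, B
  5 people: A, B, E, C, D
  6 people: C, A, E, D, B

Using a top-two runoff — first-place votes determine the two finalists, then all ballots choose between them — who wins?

Round 1 first-place votes: A 5, B 9, C 10, D 3, E 6. C and B advance.
Runoff: C is ranked above B on 16 ballots, B above C on 17.

B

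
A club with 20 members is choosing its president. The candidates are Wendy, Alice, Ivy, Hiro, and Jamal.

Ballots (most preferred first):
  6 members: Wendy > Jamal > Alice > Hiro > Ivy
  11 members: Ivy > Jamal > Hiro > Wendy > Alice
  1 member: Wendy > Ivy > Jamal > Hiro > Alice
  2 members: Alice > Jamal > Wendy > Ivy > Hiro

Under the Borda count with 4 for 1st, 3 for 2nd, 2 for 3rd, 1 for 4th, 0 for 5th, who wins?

Jamal

Wendy: 6×4 + 11×1 + 1×4 + 2×2 = 43
Alice: 6×2 + 11×0 + 1×0 + 2×4 = 20
Ivy: 6×0 + 11×4 + 1×3 + 2×1 = 49
Hiro: 6×1 + 11×2 + 1×1 + 2×0 = 29
Jamal: 6×3 + 11×3 + 1×2 + 2×3 = 59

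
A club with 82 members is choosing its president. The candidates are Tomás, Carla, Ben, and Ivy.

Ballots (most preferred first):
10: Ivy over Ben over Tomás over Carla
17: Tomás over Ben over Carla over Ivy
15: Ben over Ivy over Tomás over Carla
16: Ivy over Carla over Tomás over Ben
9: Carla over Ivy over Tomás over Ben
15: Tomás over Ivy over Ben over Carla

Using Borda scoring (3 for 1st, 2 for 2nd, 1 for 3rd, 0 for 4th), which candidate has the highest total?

Ivy

Tomás: 10×1 + 17×3 + 15×1 + 16×1 + 9×1 + 15×3 = 146
Carla: 10×0 + 17×1 + 15×0 + 16×2 + 9×3 + 15×0 = 76
Ben: 10×2 + 17×2 + 15×3 + 16×0 + 9×0 + 15×1 = 114
Ivy: 10×3 + 17×0 + 15×2 + 16×3 + 9×2 + 15×2 = 156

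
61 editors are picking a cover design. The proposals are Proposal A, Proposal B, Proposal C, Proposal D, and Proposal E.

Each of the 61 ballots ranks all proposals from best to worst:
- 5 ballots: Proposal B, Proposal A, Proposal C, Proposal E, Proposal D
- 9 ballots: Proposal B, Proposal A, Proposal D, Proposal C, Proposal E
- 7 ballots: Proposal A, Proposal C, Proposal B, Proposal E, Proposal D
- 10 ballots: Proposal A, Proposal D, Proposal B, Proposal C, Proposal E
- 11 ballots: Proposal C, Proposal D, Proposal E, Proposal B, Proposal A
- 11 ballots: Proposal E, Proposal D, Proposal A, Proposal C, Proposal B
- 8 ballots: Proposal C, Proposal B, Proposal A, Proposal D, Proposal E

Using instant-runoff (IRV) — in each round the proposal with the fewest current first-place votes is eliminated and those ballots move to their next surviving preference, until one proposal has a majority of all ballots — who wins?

Proposal A

Round 1: Proposal A 17, Proposal B 14, Proposal C 19, Proposal D 0, Proposal E 11. Proposal D eliminated.
Round 2: Proposal A 17, Proposal B 14, Proposal C 19, Proposal E 11. Proposal E eliminated.
Round 3: Proposal A 28, Proposal B 14, Proposal C 19. Proposal B eliminated.
Round 4: Proposal A 42, Proposal C 19. Proposal A has a majority (≥31).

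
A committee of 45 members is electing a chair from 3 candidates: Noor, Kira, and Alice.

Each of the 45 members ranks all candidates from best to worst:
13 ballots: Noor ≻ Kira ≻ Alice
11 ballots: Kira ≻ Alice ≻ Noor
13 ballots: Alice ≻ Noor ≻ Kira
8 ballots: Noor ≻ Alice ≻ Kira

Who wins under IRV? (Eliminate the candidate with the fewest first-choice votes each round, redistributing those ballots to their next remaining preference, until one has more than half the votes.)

Round 1: Noor 21, Kira 11, Alice 13. Kira eliminated.
Round 2: Noor 21, Alice 24. Alice has a majority (≥23).

Alice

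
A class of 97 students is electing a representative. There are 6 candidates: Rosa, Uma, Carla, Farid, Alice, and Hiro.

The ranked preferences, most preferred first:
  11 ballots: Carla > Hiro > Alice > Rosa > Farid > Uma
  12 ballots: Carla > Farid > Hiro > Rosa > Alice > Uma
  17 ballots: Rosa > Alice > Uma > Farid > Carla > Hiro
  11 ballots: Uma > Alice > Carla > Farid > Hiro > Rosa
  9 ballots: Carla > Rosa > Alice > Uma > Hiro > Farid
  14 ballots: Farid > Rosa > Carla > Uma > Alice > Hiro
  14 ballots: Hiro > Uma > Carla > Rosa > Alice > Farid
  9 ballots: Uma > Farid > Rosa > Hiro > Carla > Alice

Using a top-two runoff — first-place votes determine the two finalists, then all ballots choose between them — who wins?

Uma

Round 1 first-place votes: Rosa 17, Uma 20, Carla 32, Farid 14, Alice 0, Hiro 14. Carla and Uma advance.
Runoff: Carla is ranked above Uma on 46 ballots, Uma above Carla on 51.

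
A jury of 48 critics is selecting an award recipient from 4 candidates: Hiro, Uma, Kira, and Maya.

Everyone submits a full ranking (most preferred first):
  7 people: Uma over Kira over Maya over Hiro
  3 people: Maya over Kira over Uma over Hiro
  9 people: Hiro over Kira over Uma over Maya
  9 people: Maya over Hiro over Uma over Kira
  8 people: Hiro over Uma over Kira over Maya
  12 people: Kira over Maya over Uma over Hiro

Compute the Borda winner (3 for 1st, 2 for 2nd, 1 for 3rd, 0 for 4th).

Hiro: 7×0 + 3×0 + 9×3 + 9×2 + 8×3 + 12×0 = 69
Uma: 7×3 + 3×1 + 9×1 + 9×1 + 8×2 + 12×1 = 70
Kira: 7×2 + 3×2 + 9×2 + 9×0 + 8×1 + 12×3 = 82
Maya: 7×1 + 3×3 + 9×0 + 9×3 + 8×0 + 12×2 = 67

Kira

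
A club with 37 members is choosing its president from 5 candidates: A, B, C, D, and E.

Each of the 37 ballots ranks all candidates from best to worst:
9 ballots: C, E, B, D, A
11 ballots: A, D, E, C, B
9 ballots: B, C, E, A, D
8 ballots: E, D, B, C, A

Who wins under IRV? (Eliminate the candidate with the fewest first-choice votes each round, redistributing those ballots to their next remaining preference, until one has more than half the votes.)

Round 1: A 11, B 9, C 9, D 0, E 8. D eliminated.
Round 2: A 11, B 9, C 9, E 8. E eliminated.
Round 3: A 11, B 17, C 9. C eliminated.
Round 4: A 11, B 26. B has a majority (≥19).

B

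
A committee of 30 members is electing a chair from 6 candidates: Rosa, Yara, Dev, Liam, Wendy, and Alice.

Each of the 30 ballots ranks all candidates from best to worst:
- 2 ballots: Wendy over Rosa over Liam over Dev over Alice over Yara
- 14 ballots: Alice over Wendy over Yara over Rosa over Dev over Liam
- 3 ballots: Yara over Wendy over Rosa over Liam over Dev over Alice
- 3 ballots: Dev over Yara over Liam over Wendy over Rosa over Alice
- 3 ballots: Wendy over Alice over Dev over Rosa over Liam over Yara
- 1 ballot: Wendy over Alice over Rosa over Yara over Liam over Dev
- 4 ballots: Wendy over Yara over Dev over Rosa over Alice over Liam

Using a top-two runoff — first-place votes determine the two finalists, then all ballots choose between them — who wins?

Round 1 first-place votes: Rosa 0, Yara 3, Dev 3, Liam 0, Wendy 10, Alice 14. Alice and Wendy advance.
Runoff: Alice is ranked above Wendy on 14 ballots, Wendy above Alice on 16.

Wendy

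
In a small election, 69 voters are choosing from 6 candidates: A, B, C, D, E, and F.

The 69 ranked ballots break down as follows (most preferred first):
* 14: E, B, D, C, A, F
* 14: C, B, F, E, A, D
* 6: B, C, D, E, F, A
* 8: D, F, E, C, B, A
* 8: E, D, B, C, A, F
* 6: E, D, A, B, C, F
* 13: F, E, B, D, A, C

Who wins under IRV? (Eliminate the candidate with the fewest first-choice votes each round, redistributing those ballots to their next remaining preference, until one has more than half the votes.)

Round 1: A 0, B 6, C 14, D 8, E 28, F 13. A eliminated.
Round 2: B 6, C 14, D 8, E 28, F 13. B eliminated.
Round 3: C 20, D 8, E 28, F 13. D eliminated.
Round 4: C 20, E 28, F 21. C eliminated.
Round 5: E 34, F 35. F has a majority (≥35).

F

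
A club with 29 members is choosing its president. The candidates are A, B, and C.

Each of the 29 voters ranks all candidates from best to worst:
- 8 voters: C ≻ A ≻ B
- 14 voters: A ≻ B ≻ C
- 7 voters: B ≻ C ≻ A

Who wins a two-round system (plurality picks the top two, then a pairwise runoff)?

Round 1 first-place votes: A 14, B 7, C 8. A and C advance.
Runoff: A is ranked above C on 14 ballots, C above A on 15.

C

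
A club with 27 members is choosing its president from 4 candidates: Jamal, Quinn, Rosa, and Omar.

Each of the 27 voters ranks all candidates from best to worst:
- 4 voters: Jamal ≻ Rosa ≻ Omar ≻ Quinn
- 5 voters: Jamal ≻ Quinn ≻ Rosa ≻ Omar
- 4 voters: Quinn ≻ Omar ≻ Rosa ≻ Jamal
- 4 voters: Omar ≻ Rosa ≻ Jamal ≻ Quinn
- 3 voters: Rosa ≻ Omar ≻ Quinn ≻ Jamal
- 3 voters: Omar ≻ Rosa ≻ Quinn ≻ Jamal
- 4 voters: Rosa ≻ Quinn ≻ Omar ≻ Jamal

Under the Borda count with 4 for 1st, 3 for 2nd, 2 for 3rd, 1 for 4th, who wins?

Rosa

Jamal: 4×4 + 5×4 + 4×1 + 4×2 + 3×1 + 3×1 + 4×1 = 58
Quinn: 4×1 + 5×3 + 4×4 + 4×1 + 3×2 + 3×2 + 4×3 = 63
Rosa: 4×3 + 5×2 + 4×2 + 4×3 + 3×4 + 3×3 + 4×4 = 79
Omar: 4×2 + 5×1 + 4×3 + 4×4 + 3×3 + 3×4 + 4×2 = 70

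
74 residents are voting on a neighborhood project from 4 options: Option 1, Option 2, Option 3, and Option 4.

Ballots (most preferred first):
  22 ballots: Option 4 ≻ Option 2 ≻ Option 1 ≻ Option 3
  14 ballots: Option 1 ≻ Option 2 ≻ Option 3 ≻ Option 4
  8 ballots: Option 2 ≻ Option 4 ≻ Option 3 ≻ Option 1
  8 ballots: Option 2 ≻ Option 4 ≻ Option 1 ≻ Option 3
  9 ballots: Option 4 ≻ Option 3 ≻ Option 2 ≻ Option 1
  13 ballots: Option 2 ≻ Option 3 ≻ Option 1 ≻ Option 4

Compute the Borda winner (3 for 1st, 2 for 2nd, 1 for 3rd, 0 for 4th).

Option 1: 22×1 + 14×3 + 8×0 + 8×1 + 9×0 + 13×1 = 85
Option 2: 22×2 + 14×2 + 8×3 + 8×3 + 9×1 + 13×3 = 168
Option 3: 22×0 + 14×1 + 8×1 + 8×0 + 9×2 + 13×2 = 66
Option 4: 22×3 + 14×0 + 8×2 + 8×2 + 9×3 + 13×0 = 125

Option 2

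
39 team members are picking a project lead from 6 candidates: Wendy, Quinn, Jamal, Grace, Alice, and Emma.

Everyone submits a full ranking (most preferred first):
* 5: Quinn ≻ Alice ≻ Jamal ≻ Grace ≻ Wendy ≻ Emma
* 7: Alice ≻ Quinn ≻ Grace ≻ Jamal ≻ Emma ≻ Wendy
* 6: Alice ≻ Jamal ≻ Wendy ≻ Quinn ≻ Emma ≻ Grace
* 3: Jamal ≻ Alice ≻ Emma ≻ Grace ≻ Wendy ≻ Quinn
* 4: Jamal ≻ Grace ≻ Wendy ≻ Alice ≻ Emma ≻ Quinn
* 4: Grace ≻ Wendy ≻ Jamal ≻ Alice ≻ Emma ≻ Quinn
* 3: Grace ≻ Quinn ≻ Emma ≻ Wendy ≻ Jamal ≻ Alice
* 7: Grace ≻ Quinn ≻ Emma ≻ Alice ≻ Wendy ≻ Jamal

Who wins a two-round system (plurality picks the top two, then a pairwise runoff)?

Round 1 first-place votes: Wendy 0, Quinn 5, Jamal 7, Grace 14, Alice 13, Emma 0. Grace and Alice advance.
Runoff: Grace is ranked above Alice on 18 ballots, Alice above Grace on 21.

Alice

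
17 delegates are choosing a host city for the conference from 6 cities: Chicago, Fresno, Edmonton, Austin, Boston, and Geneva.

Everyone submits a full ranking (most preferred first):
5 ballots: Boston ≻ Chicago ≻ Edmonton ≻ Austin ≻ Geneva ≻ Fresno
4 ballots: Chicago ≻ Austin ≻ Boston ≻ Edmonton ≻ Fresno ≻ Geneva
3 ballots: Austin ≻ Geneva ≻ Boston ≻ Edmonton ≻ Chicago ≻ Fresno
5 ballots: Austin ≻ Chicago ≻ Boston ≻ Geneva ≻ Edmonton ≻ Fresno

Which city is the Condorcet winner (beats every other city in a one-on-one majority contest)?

Chicago

Chicago vs Fresno: 17–0
Chicago vs Edmonton: 14–3
Chicago vs Austin: 9–8
Chicago vs Boston: 9–8
Chicago vs Geneva: 14–3
Chicago beats every other city.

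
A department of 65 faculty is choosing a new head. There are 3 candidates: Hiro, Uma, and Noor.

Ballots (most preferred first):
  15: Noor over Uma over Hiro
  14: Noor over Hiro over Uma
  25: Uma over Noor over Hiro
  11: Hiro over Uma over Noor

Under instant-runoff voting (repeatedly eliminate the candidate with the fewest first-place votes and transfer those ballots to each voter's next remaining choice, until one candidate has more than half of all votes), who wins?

Round 1: Hiro 11, Uma 25, Noor 29. Hiro eliminated.
Round 2: Uma 36, Noor 29. Uma has a majority (≥33).

Uma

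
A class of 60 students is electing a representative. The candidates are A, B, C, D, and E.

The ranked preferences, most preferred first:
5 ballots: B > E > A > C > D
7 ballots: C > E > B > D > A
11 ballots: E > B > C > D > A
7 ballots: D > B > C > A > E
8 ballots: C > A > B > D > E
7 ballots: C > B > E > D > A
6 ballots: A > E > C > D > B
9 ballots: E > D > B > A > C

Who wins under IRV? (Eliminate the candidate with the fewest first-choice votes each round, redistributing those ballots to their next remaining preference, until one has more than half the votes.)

E

Round 1: A 6, B 5, C 22, D 7, E 20. B eliminated.
Round 2: A 6, C 22, D 7, E 25. A eliminated.
Round 3: C 22, D 7, E 31. E has a majority (≥31).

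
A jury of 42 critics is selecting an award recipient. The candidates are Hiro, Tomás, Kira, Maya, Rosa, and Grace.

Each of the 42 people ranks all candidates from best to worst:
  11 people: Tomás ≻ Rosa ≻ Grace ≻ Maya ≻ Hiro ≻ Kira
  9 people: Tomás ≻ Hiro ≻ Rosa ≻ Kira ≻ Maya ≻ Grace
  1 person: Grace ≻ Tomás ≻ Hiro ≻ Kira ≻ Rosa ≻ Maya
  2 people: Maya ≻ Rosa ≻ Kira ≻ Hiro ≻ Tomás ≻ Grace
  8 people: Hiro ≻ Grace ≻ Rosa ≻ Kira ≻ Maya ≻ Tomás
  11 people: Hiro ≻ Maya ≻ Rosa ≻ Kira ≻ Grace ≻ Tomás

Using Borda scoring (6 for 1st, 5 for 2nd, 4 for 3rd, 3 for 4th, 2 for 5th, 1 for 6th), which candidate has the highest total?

Hiro: 11×2 + 9×5 + 1×4 + 2×3 + 8×6 + 11×6 = 191
Tomás: 11×6 + 9×6 + 1×5 + 2×2 + 8×1 + 11×1 = 148
Kira: 11×1 + 9×3 + 1×3 + 2×4 + 8×3 + 11×3 = 106
Maya: 11×3 + 9×2 + 1×1 + 2×6 + 8×2 + 11×5 = 135
Rosa: 11×5 + 9×4 + 1×2 + 2×5 + 8×4 + 11×4 = 179
Grace: 11×4 + 9×1 + 1×6 + 2×1 + 8×5 + 11×2 = 123

Hiro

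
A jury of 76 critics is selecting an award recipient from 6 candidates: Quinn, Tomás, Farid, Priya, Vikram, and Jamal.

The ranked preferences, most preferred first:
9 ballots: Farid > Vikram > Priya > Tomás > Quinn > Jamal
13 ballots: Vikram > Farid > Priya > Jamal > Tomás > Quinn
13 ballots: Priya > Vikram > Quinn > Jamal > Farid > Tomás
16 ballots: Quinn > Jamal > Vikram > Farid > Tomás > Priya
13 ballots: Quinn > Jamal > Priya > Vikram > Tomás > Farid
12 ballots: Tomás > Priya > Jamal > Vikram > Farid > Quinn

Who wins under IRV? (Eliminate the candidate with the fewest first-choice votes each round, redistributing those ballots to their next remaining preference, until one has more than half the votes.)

Round 1: Quinn 29, Tomás 12, Farid 9, Priya 13, Vikram 13, Jamal 0. Jamal eliminated.
Round 2: Quinn 29, Tomás 12, Farid 9, Priya 13, Vikram 13. Farid eliminated.
Round 3: Quinn 29, Tomás 12, Priya 13, Vikram 22. Tomás eliminated.
Round 4: Quinn 29, Priya 25, Vikram 22. Vikram eliminated.
Round 5: Quinn 29, Priya 47. Priya has a majority (≥39).

Priya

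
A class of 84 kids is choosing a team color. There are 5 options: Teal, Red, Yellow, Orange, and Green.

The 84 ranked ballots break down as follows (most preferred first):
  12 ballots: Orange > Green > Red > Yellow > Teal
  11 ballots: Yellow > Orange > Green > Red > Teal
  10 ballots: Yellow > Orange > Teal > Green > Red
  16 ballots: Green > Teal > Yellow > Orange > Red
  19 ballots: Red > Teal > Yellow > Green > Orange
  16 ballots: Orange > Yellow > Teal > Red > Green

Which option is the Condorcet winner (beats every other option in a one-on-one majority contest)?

Yellow

Yellow vs Teal: 49–35
Yellow vs Red: 53–31
Yellow vs Orange: 56–28
Yellow vs Green: 56–28
Yellow beats every other option.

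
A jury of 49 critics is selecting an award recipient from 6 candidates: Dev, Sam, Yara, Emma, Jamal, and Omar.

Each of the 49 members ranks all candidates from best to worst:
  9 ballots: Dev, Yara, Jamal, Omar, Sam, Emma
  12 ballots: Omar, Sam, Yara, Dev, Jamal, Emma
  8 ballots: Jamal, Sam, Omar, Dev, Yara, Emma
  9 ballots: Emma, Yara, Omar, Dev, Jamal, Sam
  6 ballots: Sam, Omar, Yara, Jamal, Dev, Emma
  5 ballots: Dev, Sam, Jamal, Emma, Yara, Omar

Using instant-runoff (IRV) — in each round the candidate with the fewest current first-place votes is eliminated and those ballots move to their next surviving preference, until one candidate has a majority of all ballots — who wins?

Omar

Round 1: Dev 14, Sam 6, Yara 0, Emma 9, Jamal 8, Omar 12. Yara eliminated.
Round 2: Dev 14, Sam 6, Emma 9, Jamal 8, Omar 12. Sam eliminated.
Round 3: Dev 14, Emma 9, Jamal 8, Omar 18. Jamal eliminated.
Round 4: Dev 14, Emma 9, Omar 26. Omar has a majority (≥25).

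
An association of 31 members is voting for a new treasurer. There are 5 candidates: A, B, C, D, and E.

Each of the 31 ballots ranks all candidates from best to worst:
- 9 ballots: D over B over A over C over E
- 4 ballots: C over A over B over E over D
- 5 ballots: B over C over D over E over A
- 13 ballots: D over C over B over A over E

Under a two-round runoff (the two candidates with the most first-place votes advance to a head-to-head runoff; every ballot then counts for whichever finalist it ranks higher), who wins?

Round 1 first-place votes: A 0, B 5, C 4, D 22, E 0. D and B advance.
Runoff: D is ranked above B on 22 ballots, B above D on 9.

D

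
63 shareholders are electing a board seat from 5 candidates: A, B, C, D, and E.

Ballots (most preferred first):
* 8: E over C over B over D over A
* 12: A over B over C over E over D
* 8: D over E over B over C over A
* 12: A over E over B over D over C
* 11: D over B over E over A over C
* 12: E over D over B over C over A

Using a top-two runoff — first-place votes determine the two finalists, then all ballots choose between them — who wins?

Round 1 first-place votes: A 24, B 0, C 0, D 19, E 20. A and E advance.
Runoff: A is ranked above E on 24 ballots, E above A on 39.

E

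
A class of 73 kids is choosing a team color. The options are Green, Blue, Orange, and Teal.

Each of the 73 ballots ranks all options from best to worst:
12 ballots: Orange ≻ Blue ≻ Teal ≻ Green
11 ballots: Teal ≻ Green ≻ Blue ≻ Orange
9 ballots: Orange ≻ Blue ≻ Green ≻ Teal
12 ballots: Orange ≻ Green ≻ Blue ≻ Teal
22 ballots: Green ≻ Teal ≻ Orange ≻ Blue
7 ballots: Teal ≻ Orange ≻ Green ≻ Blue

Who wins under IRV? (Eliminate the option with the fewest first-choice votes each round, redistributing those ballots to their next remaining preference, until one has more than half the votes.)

Round 1: Green 22, Blue 0, Orange 33, Teal 18. Blue eliminated.
Round 2: Green 22, Orange 33, Teal 18. Teal eliminated.
Round 3: Green 33, Orange 40. Orange has a majority (≥37).

Orange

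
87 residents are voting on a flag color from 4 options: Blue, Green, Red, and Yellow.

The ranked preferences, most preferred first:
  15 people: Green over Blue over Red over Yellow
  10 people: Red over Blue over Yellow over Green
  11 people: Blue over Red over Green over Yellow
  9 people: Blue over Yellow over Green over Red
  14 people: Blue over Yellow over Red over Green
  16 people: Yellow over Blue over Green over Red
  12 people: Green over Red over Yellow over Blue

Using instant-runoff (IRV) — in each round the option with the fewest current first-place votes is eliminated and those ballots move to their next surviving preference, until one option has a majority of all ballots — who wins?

Blue

Round 1: Blue 34, Green 27, Red 10, Yellow 16. Red eliminated.
Round 2: Blue 44, Green 27, Yellow 16. Blue has a majority (≥44).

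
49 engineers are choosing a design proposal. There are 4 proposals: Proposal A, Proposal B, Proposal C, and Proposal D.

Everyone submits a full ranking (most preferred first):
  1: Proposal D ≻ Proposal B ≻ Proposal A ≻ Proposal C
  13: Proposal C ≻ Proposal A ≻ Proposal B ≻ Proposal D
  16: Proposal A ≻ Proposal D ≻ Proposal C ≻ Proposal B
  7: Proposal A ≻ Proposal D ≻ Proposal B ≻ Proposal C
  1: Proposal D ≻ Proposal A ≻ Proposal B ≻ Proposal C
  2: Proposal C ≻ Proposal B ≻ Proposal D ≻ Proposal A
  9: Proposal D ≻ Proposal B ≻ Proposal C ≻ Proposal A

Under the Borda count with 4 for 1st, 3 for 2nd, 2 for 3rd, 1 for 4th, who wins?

Proposal A

Proposal A: 1×2 + 13×3 + 16×4 + 7×4 + 1×3 + 2×1 + 9×1 = 147
Proposal B: 1×3 + 13×2 + 16×1 + 7×2 + 1×2 + 2×3 + 9×3 = 94
Proposal C: 1×1 + 13×4 + 16×2 + 7×1 + 1×1 + 2×4 + 9×2 = 119
Proposal D: 1×4 + 13×1 + 16×3 + 7×3 + 1×4 + 2×2 + 9×4 = 130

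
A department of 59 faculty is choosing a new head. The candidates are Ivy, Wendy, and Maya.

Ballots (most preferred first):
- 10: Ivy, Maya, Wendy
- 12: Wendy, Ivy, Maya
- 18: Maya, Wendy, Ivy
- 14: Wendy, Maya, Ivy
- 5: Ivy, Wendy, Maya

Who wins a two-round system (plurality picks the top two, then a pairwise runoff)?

Wendy

Round 1 first-place votes: Ivy 15, Wendy 26, Maya 18. Wendy and Maya advance.
Runoff: Wendy is ranked above Maya on 31 ballots, Maya above Wendy on 28.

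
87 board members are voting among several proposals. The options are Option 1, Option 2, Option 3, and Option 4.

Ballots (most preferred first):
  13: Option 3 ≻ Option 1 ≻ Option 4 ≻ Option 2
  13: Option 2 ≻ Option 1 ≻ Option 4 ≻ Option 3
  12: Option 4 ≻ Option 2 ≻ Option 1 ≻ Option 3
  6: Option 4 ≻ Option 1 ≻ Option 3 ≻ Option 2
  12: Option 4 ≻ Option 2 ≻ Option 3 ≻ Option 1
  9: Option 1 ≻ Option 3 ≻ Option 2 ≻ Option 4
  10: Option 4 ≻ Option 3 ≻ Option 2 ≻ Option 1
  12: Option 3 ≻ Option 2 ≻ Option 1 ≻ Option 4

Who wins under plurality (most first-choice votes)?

Option 4

First-place votes: Option 1 9, Option 2 13, Option 3 25, Option 4 40.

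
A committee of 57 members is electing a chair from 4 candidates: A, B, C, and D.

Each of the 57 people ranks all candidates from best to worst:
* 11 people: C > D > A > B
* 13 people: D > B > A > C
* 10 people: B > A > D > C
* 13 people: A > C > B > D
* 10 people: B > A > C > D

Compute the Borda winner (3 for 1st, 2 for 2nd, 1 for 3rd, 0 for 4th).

A: 11×1 + 13×1 + 10×2 + 13×3 + 10×2 = 103
B: 11×0 + 13×2 + 10×3 + 13×1 + 10×3 = 99
C: 11×3 + 13×0 + 10×0 + 13×2 + 10×1 = 69
D: 11×2 + 13×3 + 10×1 + 13×0 + 10×0 = 71

A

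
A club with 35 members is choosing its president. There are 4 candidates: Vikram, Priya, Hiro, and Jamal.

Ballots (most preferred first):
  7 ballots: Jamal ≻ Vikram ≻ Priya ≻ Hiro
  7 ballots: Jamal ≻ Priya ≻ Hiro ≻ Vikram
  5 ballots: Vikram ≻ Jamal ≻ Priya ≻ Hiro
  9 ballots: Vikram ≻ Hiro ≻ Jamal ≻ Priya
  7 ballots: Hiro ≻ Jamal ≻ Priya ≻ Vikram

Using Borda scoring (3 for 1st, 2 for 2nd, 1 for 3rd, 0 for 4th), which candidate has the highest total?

Jamal

Vikram: 7×2 + 7×0 + 5×3 + 9×3 + 7×0 = 56
Priya: 7×1 + 7×2 + 5×1 + 9×0 + 7×1 = 33
Hiro: 7×0 + 7×1 + 5×0 + 9×2 + 7×3 = 46
Jamal: 7×3 + 7×3 + 5×2 + 9×1 + 7×2 = 75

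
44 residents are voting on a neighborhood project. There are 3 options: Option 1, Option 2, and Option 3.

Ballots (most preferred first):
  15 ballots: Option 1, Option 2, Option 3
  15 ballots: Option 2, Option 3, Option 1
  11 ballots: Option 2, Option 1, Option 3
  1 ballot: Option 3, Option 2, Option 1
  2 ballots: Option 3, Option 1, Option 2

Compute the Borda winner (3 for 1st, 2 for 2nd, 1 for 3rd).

Option 1: 15×3 + 15×1 + 11×2 + 1×1 + 2×2 = 87
Option 2: 15×2 + 15×3 + 11×3 + 1×2 + 2×1 = 112
Option 3: 15×1 + 15×2 + 11×1 + 1×3 + 2×3 = 65

Option 2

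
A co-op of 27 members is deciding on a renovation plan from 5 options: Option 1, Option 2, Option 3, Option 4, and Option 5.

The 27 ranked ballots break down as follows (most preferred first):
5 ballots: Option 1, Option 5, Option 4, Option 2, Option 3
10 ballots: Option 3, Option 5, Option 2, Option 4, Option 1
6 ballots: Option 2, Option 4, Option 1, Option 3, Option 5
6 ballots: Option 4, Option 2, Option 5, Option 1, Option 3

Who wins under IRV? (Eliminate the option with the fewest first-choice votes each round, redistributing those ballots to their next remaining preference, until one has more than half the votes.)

Round 1: Option 1 5, Option 2 6, Option 3 10, Option 4 6, Option 5 0. Option 5 eliminated.
Round 2: Option 1 5, Option 2 6, Option 3 10, Option 4 6. Option 1 eliminated.
Round 3: Option 2 6, Option 3 10, Option 4 11. Option 2 eliminated.
Round 4: Option 3 10, Option 4 17. Option 4 has a majority (≥14).

Option 4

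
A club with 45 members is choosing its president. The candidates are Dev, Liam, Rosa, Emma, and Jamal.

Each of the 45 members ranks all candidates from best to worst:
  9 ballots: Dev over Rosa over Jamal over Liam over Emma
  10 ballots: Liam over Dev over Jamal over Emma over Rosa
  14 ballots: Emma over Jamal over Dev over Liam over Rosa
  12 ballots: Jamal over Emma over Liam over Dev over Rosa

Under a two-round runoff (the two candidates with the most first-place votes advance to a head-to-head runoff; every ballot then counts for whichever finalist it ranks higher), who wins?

Round 1 first-place votes: Dev 9, Liam 10, Rosa 0, Emma 14, Jamal 12. Emma and Jamal advance.
Runoff: Emma is ranked above Jamal on 14 ballots, Jamal above Emma on 31.

Jamal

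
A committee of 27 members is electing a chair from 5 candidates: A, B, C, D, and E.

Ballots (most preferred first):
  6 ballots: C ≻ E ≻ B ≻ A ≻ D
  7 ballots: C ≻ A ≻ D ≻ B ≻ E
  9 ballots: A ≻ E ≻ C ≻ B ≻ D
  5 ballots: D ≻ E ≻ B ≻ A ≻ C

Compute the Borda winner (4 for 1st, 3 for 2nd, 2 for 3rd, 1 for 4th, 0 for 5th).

C

A: 6×1 + 7×3 + 9×4 + 5×1 = 68
B: 6×2 + 7×1 + 9×1 + 5×2 = 38
C: 6×4 + 7×4 + 9×2 + 5×0 = 70
D: 6×0 + 7×2 + 9×0 + 5×4 = 34
E: 6×3 + 7×0 + 9×3 + 5×3 = 60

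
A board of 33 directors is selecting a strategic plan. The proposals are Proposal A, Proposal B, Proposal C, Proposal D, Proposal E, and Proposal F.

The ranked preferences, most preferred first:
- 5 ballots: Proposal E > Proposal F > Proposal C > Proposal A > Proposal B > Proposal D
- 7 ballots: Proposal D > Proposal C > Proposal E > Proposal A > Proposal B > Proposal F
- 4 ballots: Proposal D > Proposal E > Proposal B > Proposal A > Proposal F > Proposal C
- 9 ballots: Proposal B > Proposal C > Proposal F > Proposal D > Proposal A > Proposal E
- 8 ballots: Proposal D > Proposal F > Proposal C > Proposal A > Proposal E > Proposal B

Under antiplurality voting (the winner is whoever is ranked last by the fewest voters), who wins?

Last-place votes: Proposal A 0, Proposal B 8, Proposal C 4, Proposal D 5, Proposal E 9, Proposal F 7.

Proposal A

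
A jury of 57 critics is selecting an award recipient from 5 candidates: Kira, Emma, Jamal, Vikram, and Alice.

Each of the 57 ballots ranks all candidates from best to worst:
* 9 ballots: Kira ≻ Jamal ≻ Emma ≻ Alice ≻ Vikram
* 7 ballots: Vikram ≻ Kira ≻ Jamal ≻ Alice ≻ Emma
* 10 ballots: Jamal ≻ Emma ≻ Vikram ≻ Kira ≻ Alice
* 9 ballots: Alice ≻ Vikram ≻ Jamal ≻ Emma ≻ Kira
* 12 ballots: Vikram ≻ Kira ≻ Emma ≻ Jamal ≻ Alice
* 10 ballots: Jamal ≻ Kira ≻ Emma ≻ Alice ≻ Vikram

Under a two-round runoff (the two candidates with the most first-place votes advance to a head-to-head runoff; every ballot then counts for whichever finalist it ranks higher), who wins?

Round 1 first-place votes: Kira 9, Emma 0, Jamal 20, Vikram 19, Alice 9. Jamal and Vikram advance.
Runoff: Jamal is ranked above Vikram on 29 ballots, Vikram above Jamal on 28.

Jamal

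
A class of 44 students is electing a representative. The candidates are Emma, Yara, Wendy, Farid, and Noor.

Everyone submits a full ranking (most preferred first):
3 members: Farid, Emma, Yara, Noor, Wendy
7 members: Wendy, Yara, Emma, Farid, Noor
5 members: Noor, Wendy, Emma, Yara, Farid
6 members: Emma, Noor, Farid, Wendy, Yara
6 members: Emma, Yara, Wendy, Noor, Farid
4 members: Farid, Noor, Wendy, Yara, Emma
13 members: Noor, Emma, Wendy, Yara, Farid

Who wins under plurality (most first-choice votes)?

Noor

First-place votes: Emma 12, Yara 0, Wendy 7, Farid 7, Noor 18.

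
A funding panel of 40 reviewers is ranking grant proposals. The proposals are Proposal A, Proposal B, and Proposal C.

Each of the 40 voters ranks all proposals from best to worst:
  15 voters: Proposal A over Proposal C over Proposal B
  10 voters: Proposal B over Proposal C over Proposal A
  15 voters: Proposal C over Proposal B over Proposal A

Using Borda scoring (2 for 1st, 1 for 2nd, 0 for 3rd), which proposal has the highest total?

Proposal A: 15×2 + 10×0 + 15×0 = 30
Proposal B: 15×0 + 10×2 + 15×1 = 35
Proposal C: 15×1 + 10×1 + 15×2 = 55

Proposal C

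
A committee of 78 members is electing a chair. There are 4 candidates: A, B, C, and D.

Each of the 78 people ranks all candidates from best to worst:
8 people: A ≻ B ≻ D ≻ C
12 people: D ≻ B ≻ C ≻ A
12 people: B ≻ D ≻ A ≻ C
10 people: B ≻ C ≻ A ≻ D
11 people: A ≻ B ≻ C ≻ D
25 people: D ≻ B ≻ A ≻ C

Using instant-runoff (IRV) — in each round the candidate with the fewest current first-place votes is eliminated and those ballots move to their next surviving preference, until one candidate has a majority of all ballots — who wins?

Round 1: A 19, B 22, C 0, D 37. C eliminated.
Round 2: A 19, B 22, D 37. A eliminated.
Round 3: B 41, D 37. B has a majority (≥40).

B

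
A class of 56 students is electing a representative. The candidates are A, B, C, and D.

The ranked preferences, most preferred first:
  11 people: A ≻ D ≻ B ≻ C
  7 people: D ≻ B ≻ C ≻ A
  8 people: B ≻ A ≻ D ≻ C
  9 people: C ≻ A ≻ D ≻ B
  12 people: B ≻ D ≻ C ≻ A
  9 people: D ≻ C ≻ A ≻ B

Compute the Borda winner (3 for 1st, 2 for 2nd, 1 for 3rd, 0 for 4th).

D

A: 11×3 + 7×0 + 8×2 + 9×2 + 12×0 + 9×1 = 76
B: 11×1 + 7×2 + 8×3 + 9×0 + 12×3 + 9×0 = 85
C: 11×0 + 7×1 + 8×0 + 9×3 + 12×1 + 9×2 = 64
D: 11×2 + 7×3 + 8×1 + 9×1 + 12×2 + 9×3 = 111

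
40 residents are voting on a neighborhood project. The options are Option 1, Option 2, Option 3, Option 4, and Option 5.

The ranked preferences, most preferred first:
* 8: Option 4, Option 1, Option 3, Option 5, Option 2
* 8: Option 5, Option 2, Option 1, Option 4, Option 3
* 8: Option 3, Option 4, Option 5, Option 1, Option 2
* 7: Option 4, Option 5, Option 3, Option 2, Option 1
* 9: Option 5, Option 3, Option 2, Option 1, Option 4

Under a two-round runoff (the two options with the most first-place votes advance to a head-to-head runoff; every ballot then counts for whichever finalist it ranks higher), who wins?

Option 4

Round 1 first-place votes: Option 1 0, Option 2 0, Option 3 8, Option 4 15, Option 5 17. Option 5 and Option 4 advance.
Runoff: Option 5 is ranked above Option 4 on 17 ballots, Option 4 above Option 5 on 23.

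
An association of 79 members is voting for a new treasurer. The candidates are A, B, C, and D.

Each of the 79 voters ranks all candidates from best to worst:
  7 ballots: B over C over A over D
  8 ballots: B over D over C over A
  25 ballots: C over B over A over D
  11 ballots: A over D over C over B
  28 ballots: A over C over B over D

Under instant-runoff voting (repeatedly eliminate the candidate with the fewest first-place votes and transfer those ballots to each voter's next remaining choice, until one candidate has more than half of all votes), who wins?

Round 1: A 39, B 15, C 25, D 0. D eliminated.
Round 2: A 39, B 15, C 25. B eliminated.
Round 3: A 39, C 40. C has a majority (≥40).

C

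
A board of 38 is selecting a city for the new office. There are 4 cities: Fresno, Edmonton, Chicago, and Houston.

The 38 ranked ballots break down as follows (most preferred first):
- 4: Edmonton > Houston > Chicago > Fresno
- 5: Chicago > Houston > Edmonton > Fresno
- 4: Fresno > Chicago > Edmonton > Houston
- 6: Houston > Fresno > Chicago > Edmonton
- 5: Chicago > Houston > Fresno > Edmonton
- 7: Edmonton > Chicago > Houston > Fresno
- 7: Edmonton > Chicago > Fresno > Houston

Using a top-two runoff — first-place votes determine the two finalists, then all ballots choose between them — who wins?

Chicago

Round 1 first-place votes: Fresno 4, Edmonton 18, Chicago 10, Houston 6. Edmonton and Chicago advance.
Runoff: Edmonton is ranked above Chicago on 18 ballots, Chicago above Edmonton on 20.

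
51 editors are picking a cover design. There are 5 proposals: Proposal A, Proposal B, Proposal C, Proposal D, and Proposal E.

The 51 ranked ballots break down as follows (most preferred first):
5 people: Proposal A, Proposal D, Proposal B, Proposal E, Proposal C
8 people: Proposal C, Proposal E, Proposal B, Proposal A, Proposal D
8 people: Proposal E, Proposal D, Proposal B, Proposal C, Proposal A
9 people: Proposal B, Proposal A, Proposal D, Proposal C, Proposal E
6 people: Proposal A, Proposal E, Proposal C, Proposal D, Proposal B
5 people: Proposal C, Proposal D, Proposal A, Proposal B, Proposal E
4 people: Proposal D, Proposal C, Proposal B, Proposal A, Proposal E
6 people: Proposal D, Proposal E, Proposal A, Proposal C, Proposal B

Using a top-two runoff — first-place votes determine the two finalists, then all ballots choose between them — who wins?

Proposal A

Round 1 first-place votes: Proposal A 11, Proposal B 9, Proposal C 13, Proposal D 10, Proposal E 8. Proposal C and Proposal A advance.
Runoff: Proposal C is ranked above Proposal A on 25 ballots, Proposal A above Proposal C on 26.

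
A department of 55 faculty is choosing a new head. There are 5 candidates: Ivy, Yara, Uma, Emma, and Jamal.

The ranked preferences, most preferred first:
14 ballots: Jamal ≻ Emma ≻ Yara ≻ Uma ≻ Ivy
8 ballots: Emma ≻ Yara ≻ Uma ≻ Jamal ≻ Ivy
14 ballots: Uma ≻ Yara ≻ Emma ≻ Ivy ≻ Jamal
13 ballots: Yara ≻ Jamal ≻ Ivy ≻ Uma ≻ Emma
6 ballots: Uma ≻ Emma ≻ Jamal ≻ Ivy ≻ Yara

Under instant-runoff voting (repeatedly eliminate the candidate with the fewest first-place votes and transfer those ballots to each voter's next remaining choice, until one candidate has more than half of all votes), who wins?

Yara

Round 1: Ivy 0, Yara 13, Uma 20, Emma 8, Jamal 14. Ivy eliminated.
Round 2: Yara 13, Uma 20, Emma 8, Jamal 14. Emma eliminated.
Round 3: Yara 21, Uma 20, Jamal 14. Jamal eliminated.
Round 4: Yara 35, Uma 20. Yara has a majority (≥28).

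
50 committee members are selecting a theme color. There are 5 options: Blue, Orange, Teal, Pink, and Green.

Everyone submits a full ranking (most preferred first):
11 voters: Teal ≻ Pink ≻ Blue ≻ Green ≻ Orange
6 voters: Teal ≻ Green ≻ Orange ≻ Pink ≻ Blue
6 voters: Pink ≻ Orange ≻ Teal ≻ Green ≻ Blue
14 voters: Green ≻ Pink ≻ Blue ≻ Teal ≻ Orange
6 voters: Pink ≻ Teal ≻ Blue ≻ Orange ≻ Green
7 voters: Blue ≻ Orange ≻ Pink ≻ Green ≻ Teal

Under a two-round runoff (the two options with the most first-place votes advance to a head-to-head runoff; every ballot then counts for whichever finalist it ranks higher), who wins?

Teal

Round 1 first-place votes: Blue 7, Orange 0, Teal 17, Pink 12, Green 14. Teal and Green advance.
Runoff: Teal is ranked above Green on 29 ballots, Green above Teal on 21.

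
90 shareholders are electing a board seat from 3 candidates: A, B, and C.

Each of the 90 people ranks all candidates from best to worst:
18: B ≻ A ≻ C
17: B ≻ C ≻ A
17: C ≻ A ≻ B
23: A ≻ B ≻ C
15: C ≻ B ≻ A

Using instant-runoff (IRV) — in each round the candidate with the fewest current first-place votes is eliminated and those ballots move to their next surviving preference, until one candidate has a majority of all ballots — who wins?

B

Round 1: A 23, B 35, C 32. A eliminated.
Round 2: B 58, C 32. B has a majority (≥46).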